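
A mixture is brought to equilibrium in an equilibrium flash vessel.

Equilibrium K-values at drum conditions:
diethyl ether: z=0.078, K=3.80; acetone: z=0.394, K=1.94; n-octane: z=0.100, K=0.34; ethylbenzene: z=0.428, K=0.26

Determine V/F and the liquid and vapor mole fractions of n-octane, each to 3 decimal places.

Newton–Raphson from V/F = 0.6:
  V/F = 0.600: g = -0.3606, g' = -1.105 → V/F = 0.274
  V/F = 0.274: g = -0.0595, g' = -0.850 → V/F = 0.204
  V/F = 0.204: g = 0.0007, g' = -0.876 → V/F = 0.205
Converged at V/F = 0.205.
Compositions from xᵢ = zᵢ/(1+V/F(Kᵢ−1)), yᵢ = Kᵢxᵢ:
  diethyl ether: x = 0.050, y = 0.188
  acetone: x = 0.330, y = 0.641
  n-octane: x = 0.116, y = 0.039
  ethylbenzene: x = 0.504, y = 0.131

V/F = 0.205, x_n-octane = 0.116, y_n-octane = 0.039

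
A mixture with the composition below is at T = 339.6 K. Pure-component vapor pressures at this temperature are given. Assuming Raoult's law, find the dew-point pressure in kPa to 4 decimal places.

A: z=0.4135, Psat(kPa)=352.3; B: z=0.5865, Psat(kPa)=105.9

At the dew point ψ → 1, so Σzᵢ/Kᵢ = 1 with Kᵢ = Pᵢˢᵃᵗ/P ⇒ 1/P = Σzᵢ/Pᵢˢᵃᵗ.
1/P = 0.4135/352.3 + 0.5865/105.9 = 0.0067120 ⇒ P = 148.9878 kPa

Pdew = 148.9878 kPa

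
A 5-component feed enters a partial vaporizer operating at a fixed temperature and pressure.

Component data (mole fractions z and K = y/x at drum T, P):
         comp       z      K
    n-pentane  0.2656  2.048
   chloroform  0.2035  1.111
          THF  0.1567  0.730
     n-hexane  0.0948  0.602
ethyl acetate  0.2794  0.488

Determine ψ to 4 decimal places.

ψ = 0.2222

Iterate (Newton) starting at ψ = 0.5:
  ψ = 0.5000: g = -0.08425, g' = -0.2988 → ψ = 0.2181
  ψ = 0.2181: g = 0.00131, g' = -0.3194 → ψ = 0.2222
Converged at ψ = 0.2222.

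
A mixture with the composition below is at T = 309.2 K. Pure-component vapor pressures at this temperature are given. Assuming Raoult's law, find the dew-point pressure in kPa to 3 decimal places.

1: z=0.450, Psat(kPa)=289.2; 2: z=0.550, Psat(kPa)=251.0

At the dew point ψ → 1, so Σzᵢ/Kᵢ = 1 with Kᵢ = Pᵢˢᵃᵗ/P ⇒ 1/P = Σzᵢ/Pᵢˢᵃᵗ.
1/P = 0.450/289.2 + 0.550/251.0 = 0.003747 ⇒ P = 266.862 kPa

Pdew = 266.862 kPa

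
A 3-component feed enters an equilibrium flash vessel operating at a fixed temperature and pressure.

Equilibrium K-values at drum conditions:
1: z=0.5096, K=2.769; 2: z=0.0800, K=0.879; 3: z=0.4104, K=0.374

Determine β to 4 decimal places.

Let β = V/F and solve Σ zᵢ(Kᵢ−1)/(1+β(Kᵢ−1)) = 0.
Check two-phase: ΣzᵢKᵢ = 1.6349 > 1 and Σzᵢ/Kᵢ = 1.3724 > 1, so g(0) = 0.6349 > 0 and g(1) = -0.3724 < 0.
Newton iteration, β⁰ = 0.5:
  β = 0.5000: g = 0.09410, g' = -0.7911 → β = 0.6189
  β = 0.6189: g = 0.00044, g' = -0.7934 → β = 0.6195
Converged at β = 0.6195.

β = 0.6195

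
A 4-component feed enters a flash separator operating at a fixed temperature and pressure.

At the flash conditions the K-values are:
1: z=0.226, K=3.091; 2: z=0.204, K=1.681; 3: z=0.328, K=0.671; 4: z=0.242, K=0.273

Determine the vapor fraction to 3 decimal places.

ψ = 0.391

Material balance + equilibrium reduce to Σ zᵢ(Kᵢ−1)/(1+ψ(Kᵢ−1)) = 0.
Check two-phase: ΣzᵢKᵢ = 1.328 > 1 and Σzᵢ/Kᵢ = 1.570 > 1, so g(0) = 0.328 > 0 and g(1) = -0.570 < 0.
Newton–Raphson from ψ = 0.5:
  ψ = 0.500: g = -0.0709, g' = -0.655 → ψ = 0.392
  ψ = 0.392: g = -0.0005, g' = -0.654 → ψ = 0.391
Converged at ψ = 0.391.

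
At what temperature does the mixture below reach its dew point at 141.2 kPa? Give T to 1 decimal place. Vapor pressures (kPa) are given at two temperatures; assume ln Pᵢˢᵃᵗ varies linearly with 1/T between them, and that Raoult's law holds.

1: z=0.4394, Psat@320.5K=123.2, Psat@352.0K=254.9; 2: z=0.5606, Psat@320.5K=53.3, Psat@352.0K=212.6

Dew-point temperature: Σzᵢ·P/Pᵢˢᵃᵗ(T) = 1. Interpolate ln Pᵢˢᵃᵗ = aᵢ + bᵢ/T.
  T = 320.5 K: ΣzᵢP/Pᵢˢᵃᵗ = 1.9887
  T = 352.0 K: ΣzᵢP/Pᵢˢᵃᵗ = 0.6157
  T = 336.2 K: ΣzᵢP/Pᵢˢᵃᵗ = 1.0661
  T = 344.1 K: ΣzᵢP/Pᵢˢᵃᵗ = 0.8028
  T = 340.1 K: ΣzᵢP/Pᵢˢᵃᵗ = 0.9246
  T = 338.1 K: ΣzᵢP/Pᵢˢᵃᵗ = 0.9940
Interpolating between 336.2 K and 338.1 K gives T ≈ 337.9 K.

T = 337.9 K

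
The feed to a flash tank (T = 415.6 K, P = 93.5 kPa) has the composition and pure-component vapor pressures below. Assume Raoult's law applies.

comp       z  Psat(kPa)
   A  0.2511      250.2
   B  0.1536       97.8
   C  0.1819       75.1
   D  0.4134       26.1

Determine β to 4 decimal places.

β = 0.1127

Raoult's law: Kᵢ = Pᵢˢᵃᵗ/P = Pᵢˢᵃᵗ/93.5.
  K_A = 250.2/93.5 = 2.675936, K_B = 97.8/93.5 = 1.045989, K_C = 75.1/93.5 = 0.803209, K_D = 26.1/93.5 = 0.279144
Material balance + equilibrium reduce to Σ zᵢ(Kᵢ−1)/(1+β(Kᵢ−1)) = 0.
Check two-phase: ΣzᵢKᵢ = 1.0941 > 1 and Σzᵢ/Kᵢ = 1.9481 > 1, so g(0) = 0.0941 > 0 and g(1) = -0.9481 < 0.
Iterate (Newton) starting at β = 0.54:
  β = 0.5400: g = -0.30019, g' = -0.7794 → β = 0.1548
  β = 0.1548: g = -0.03123, g' = -0.7246 → β = 0.1117
  β = 0.1117: g = 0.00077, g' = -0.7621 → β = 0.1127
Converged at β = 0.1127.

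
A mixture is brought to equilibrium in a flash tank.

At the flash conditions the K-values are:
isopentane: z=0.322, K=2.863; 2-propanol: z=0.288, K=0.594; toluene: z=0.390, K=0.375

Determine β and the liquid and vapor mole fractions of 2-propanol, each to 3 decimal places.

Material balance + equilibrium reduce to Σ zᵢ(Kᵢ−1)/(1+β(Kᵢ−1)) = 0.
g(0) = ΣzᵢKᵢ − 1 = 0.239 and g(1) = 1 − Σzᵢ/Kᵢ = -0.637, so a root lies in (0, 1).
Newton iteration, β⁰ = 0.5:
  β = 0.500: g = -0.1907, g' = -0.697 → β = 0.226
  β = 0.226: g = 0.0093, g' = -0.817 → β = 0.238
Converged at β = 0.238.
Compositions from xᵢ = zᵢ/(1+β(Kᵢ−1)), yᵢ = Kᵢxᵢ:
  isopentane: x = 0.223, y = 0.639
  2-propanol: x = 0.319, y = 0.189
  toluene: x = 0.458, y = 0.172

β = 0.238, x_2-propanol = 0.319, y_2-propanol = 0.189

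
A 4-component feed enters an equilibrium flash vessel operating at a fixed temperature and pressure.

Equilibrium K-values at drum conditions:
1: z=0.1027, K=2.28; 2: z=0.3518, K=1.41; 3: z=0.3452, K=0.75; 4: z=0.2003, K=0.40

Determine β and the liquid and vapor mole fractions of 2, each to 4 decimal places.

Newton iteration, β⁰ = 0.5:
  β = 0.5000: g = -0.07046, g' = -0.2786 → β = 0.2471
  β = 0.2471: g = -0.00225, g' = -0.2698 → β = 0.2388
Converged at β = 0.2388.
Compositions from xᵢ = zᵢ/(1+β(Kᵢ−1)), yᵢ = Kᵢxᵢ:
  1: x = 0.0787, y = 0.1793
  2: x = 0.3204, y = 0.4518
  3: x = 0.3671, y = 0.2753
  4: x = 0.2338, y = 0.0935

β = 0.2388, x_2 = 0.3204, y_2 = 0.4518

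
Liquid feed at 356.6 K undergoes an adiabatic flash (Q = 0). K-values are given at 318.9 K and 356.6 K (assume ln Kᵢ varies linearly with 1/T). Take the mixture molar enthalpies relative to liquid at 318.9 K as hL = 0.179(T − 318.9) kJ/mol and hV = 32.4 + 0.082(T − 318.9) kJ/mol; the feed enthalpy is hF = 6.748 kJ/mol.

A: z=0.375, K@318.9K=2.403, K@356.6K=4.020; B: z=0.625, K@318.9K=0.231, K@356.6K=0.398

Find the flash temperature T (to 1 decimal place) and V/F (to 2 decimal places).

Adiabatic flash: solve Rachford–Rice at each trial T, then check hF = ψ·hV(T) + (1−ψ)·hL(T).
  T = 318.9 K: K = (2.403, 0.231), RR gives ψ = 0.042, H_out = 1.366 kJ/mol
  T = 356.6 K: K = (4.020, 0.398), RR gives ψ = 0.416, H_out = 18.705 kJ/mol
  T = 337.8 K: K = (3.155, 0.308), RR gives ψ = 0.252, H_out = 11.085 kJ/mol
  T = 328.4 K: K = (2.766, 0.268), RR gives ψ = 0.159, H_out = 6.690 kJ/mol
  T = 333.1 K: K = (2.957, 0.288), RR gives ψ = 0.207, H_out = 8.966 kJ/mol
  T = 330.8 K: K = (2.863, 0.278), RR gives ψ = 0.184, H_out = 7.875 kJ/mol
Linear interpolation between T = 328.4 (H_out = 6.690) and T = 330.8 (H_out = 7.875) on hF = 6.748 gives T ≈ 328.5 K, at which ψ = 0.16.

T = 328.5 K, V/F = 0.16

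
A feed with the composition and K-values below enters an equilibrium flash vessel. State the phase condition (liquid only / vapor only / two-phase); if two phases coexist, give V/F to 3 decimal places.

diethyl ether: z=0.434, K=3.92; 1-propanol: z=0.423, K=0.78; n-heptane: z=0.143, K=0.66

ΣzᵢKᵢ = 2.126; Σzᵢ/Kᵢ = 0.870.
Since Σzᵢ/Kᵢ < 1 the mixture is above its dew point — single vapor phase.

vapor only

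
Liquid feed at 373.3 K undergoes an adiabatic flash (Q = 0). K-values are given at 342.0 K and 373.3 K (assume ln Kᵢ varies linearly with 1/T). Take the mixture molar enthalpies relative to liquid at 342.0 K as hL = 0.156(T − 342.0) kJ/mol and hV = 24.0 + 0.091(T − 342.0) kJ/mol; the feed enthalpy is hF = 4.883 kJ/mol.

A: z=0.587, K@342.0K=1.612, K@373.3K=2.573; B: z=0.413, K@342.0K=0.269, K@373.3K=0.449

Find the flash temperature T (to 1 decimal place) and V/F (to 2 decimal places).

Adiabatic flash: solve Rachford–Rice at each trial T, then check hF = ψ·hV(T) + (1−ψ)·hL(T).
  T = 342.0 K: K = (1.612, 0.269), RR gives ψ = 0.128, H_out = 3.076 kJ/mol
  T = 373.3 K: K = (2.573, 0.449), RR gives ψ = 0.803, H_out = 22.516 kJ/mol
  T = 357.6 K: K = (2.056, 0.351), RR gives ψ = 0.514, H_out = 14.239 kJ/mol
  T = 349.8 K: K = (1.825, 0.308), RR gives ψ = 0.348, H_out = 9.398 kJ/mol
  T = 345.9 K: K = (1.717, 0.288), RR gives ψ = 0.248, H_out = 6.505 kJ/mol
  T = 343.9 K: K = (1.662, 0.278), RR gives ψ = 0.190, H_out = 4.829 kJ/mol
Linear interpolation between T = 343.9 (H_out = 4.829) and T = 345.9 (H_out = 6.505) on hF = 4.883 gives T ≈ 344.0 K, at which ψ = 0.19.

T = 344.0 K, V/F = 0.19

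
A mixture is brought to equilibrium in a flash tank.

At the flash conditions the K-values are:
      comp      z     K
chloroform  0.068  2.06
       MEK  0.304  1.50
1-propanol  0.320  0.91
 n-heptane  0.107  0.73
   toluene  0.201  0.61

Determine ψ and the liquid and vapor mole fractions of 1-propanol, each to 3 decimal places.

Rachford–Rice: g(ψ) = Σ zᵢ(Kᵢ−1)/(1+ψ(Kᵢ−1)) = 0.
g(0) = ΣzᵢKᵢ − 1 = 0.088 and g(1) = 1 − Σzᵢ/Kᵢ = -0.063, so a root lies in (0, 1).
Newton–Raphson from ψ = 0.5:
  ψ = 0.500: g = 0.0078, g' = -0.142 → ψ = 0.555
Converged at ψ = 0.555.
Compositions from xᵢ = zᵢ/(1+ψ(Kᵢ−1)), yᵢ = Kᵢxᵢ:
  chloroform: x = 0.043, y = 0.088
  MEK: x = 0.238, y = 0.357
  1-propanol: x = 0.337, y = 0.307
  n-heptane: x = 0.126, y = 0.092
  toluene: x = 0.257, y = 0.156

ψ = 0.555, x_1-propanol = 0.337, y_1-propanol = 0.307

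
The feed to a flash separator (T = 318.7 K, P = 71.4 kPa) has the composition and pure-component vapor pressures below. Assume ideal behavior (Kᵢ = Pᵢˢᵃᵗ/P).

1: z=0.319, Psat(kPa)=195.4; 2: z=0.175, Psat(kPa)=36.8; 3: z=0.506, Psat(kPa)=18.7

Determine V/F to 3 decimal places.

V/F = 0.081

Raoult's law: Kᵢ = Pᵢˢᵃᵗ/P = Pᵢˢᵃᵗ/71.4.
  K_1 = 195.4/71.4 = 2.73669, K_2 = 36.8/71.4 = 0.51541, K_3 = 18.7/71.4 = 0.26190
Rachford–Rice: g(V/F) = Σ zᵢ(Kᵢ−1)/(1+V/F(Kᵢ−1)) = 0.
Feasibility: ΣzᵢKᵢ = 1.096, Σzᵢ/Kᵢ = 2.388 — both > 1, two phases present.
Newton iteration, V/F⁰ = 0.61:
  V/F = 0.610: g = -0.5307, g' = -1.222 → V/F = 0.176
  V/F = 0.176: g = -0.0973, g' = -0.978 → V/F = 0.076
  V/F = 0.076: g = 0.0055, g' = -1.104 → V/F = 0.081
Converged at V/F = 0.081.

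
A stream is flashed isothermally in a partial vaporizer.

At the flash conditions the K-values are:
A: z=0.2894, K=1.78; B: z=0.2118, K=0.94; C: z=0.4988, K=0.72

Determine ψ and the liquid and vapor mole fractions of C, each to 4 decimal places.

Rachford–Rice: g(ψ) = Σ zᵢ(Kᵢ−1)/(1+ψ(Kᵢ−1)) = 0.
Feasibility: ΣzᵢKᵢ = 1.0734, Σzᵢ/Kᵢ = 1.0807 — both > 1, two phases present.
Newton iteration, ψ⁰ = 0.5:
  ψ = 0.5000: g = -0.01310, g' = -0.1448 → ψ = 0.4095
  ψ = 0.4095: g = 0.00030, g' = -0.1518 → ψ = 0.4115
Converged at ψ = 0.4115.
Compositions from xᵢ = zᵢ/(1+ψ(Kᵢ−1)), yᵢ = Kᵢxᵢ:
  A: x = 0.2191, y = 0.3900
  B: x = 0.2172, y = 0.2041
  C: x = 0.5638, y = 0.4059

ψ = 0.4115, x_C = 0.5638, y_C = 0.4059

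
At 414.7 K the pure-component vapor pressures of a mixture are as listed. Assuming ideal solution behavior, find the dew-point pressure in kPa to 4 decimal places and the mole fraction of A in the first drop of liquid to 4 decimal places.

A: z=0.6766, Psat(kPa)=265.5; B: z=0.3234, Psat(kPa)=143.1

Pdew = 207.9712 kPa, x_A = 0.5300

At the dew point ψ → 1, so Σzᵢ/Kᵢ = 1 with Kᵢ = Pᵢˢᵃᵗ/P ⇒ 1/P = Σzᵢ/Pᵢˢᵃᵗ.
1/P = 0.6766/265.5 + 0.3234/143.1 = 0.0048084 ⇒ P = 207.9712 kPa
xᵢ = zᵢP/Pᵢˢᵃᵗ ⇒ x_A = 0.6766·207.9712/265.5 = 0.5300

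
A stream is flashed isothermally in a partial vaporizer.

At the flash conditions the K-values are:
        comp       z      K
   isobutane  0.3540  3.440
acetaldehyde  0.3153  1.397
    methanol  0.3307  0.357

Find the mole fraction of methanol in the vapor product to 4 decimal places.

y_methanol = 0.2249

Material balance + equilibrium reduce to Σ zᵢ(Kᵢ−1)/(1+V/F(Kᵢ−1)) = 0.
Feasibility: ΣzᵢKᵢ = 1.7763, Σzᵢ/Kᵢ = 1.2549 — both > 1, two phases present.
Newton–Raphson from V/F = 0.51:
  V/F = 0.5100: g = 0.17255, g' = -0.7555 → V/F = 0.7384
  V/F = 0.7384: g = 0.00023, g' = -0.7939 → V/F = 0.7387
Converged at V/F = 0.7387.
Compositions from xᵢ = zᵢ/(1+V/F(Kᵢ−1)), yᵢ = Kᵢxᵢ:
  isobutane: x = 0.1263, y = 0.4345
  acetaldehyde: x = 0.2438, y = 0.3406
  methanol: x = 0.6299, y = 0.2249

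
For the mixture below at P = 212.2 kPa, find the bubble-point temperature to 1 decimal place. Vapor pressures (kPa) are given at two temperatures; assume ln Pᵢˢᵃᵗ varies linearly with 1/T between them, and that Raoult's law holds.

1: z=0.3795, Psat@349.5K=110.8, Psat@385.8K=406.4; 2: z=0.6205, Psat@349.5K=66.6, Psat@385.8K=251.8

T = 374.5 K

Bubble-point temperature: ΣzᵢPᵢˢᵃᵗ(T) = P. Interpolate ln Pᵢˢᵃᵗ = aᵢ + bᵢ/T.
  T = 349.5 K: ΣzᵢPᵢˢᵃᵗ = 83.37 kPa
  T = 385.8 K: ΣzᵢPᵢˢᵃᵗ = 310.47 kPa
  T = 367.6 K: ΣzᵢPᵢˢᵃᵗ = 165.89 kPa
  T = 376.7 K: ΣzᵢPᵢˢᵃᵗ = 228.67 kPa
  T = 372.1 K: ΣzᵢPᵢˢᵃᵗ = 194.80 kPa
  T = 374.4 K: ΣzᵢPᵢˢᵃᵗ = 211.16 kPa
Interpolating between 374.4 K and 376.7 K gives T ≈ 374.5 K.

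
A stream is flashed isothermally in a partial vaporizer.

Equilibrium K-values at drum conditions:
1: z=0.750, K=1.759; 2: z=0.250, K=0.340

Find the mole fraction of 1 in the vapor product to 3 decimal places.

y_1 = 0.818

Rachford–Rice: g(β) = Σ zᵢ(Kᵢ−1)/(1+β(Kᵢ−1)) = 0.
Check two-phase: ΣzᵢKᵢ = 1.404 > 1 and Σzᵢ/Kᵢ = 1.162 > 1, so g(0) = 0.404 > 0 and g(1) = -0.162 < 0.
Binary case is linear: z₁(K₁−1)(1+β(K₂−1)) + z₂(K₂−1)(1+β(K₁−1)) = 0
⇒ β = [z₁(K₁−1)+z₂(K₂−1)] / [−(K₁−1)(K₂−1)] = 0.4042/0.5009 = 0.807
Compositions from xᵢ = zᵢ/(1+β(Kᵢ−1)), yᵢ = Kᵢxᵢ:
  1: x = 0.465, y = 0.818
  2: x = 0.535, y = 0.182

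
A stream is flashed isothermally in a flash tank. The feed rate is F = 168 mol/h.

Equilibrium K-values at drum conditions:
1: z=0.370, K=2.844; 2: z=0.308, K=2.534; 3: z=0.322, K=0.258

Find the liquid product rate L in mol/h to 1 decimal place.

Material balance + equilibrium reduce to Σ zᵢ(Kᵢ−1)/(1+V/F(Kᵢ−1)) = 0.
g(0) = ΣzᵢKᵢ − 1 = 0.916 and g(1) = 1 − Σzᵢ/Kᵢ = -0.500, so a root lies in (0, 1).
Iterate (Newton) starting at V/F = 0.5:
  V/F = 0.500: g = 0.2425, g' = -1.021 → V/F = 0.738
  V/F = 0.738: g = -0.0170, g' = -1.250 → V/F = 0.724
Converged at V/F = 0.724.
Then V = V/F·F = 0.7238·168 = 121.6 mol/h and L = F − V = 46.4 mol/h.

L = 46.4 mol/h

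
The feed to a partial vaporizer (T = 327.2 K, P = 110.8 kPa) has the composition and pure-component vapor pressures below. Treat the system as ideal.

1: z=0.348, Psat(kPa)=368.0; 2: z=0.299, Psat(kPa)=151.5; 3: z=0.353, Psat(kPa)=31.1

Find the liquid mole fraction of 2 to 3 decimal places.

Raoult's law: Kᵢ = Pᵢˢᵃᵗ/P = Pᵢˢᵃᵗ/110.8.
  K_1 = 368.0/110.8 = 3.32130, K_2 = 151.5/110.8 = 1.36733, K_3 = 31.1/110.8 = 0.28069
Rachford–Rice: g(ψ) = Σ zᵢ(Kᵢ−1)/(1+ψ(Kᵢ−1)) = 0.
Feasibility: ΣzᵢKᵢ = 1.664, Σzᵢ/Kᵢ = 1.581 — both > 1, two phases present.
Iterate (Newton) starting at ψ = 0.58:
  ψ = 0.580: g = -0.0009, g' = -0.906 → ψ = 0.579
Converged at ψ = 0.579.
Compositions from xᵢ = zᵢ/(1+ψ(Kᵢ−1)), yᵢ = Kᵢxᵢ:
  1: x = 0.148, y = 0.493
  2: x = 0.247, y = 0.337
  3: x = 0.605, y = 0.170

x_2 = 0.247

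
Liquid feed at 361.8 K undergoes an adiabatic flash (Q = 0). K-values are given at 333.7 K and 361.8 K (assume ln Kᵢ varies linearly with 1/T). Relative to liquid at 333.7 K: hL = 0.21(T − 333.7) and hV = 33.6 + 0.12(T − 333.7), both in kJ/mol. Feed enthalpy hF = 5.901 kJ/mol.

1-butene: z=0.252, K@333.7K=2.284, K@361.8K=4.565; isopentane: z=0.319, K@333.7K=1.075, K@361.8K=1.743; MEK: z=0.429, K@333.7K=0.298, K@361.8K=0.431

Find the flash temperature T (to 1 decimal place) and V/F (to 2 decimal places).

T = 336.2 K, V/F = 0.16

Adiabatic flash: solve Rachford–Rice at each trial T, then check hF = ψ·hV(T) + (1−ψ)·hL(T).
  T = 333.7 K: K = (2.284, 1.075, 0.298), RR gives ψ = 0.077, H_out = 2.580 kJ/mol
  T = 361.8 K: K = (4.565, 1.743, 0.431), RR gives ψ = 0.710, H_out = 27.962 kJ/mol
  T = 347.8 K: K = (3.279, 1.383, 0.361), RR gives ψ = 0.455, H_out = 17.663 kJ/mol
  T = 340.8 K: K = (2.750, 1.224, 0.329), RR gives ψ = 0.293, H_out = 11.161 kJ/mol
  T = 337.2 K: K = (2.505, 1.147, 0.313), RR gives ψ = 0.193, H_out = 7.145 kJ/mol
  T = 335.4 K: K = (2.390, 1.109, 0.305), RR gives ψ = 0.136, H_out = 4.893 kJ/mol
Linear interpolation between T = 335.4 (H_out = 4.893) and T = 337.2 (H_out = 7.145) on hF = 5.901 gives T ≈ 336.2 K, at which ψ = 0.16.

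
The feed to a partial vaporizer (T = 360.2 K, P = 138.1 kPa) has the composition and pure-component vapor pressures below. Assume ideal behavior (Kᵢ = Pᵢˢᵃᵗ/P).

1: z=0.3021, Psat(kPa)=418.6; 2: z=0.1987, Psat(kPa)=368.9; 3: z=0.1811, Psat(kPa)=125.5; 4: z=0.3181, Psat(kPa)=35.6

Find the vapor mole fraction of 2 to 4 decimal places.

Raoult's law: Kᵢ = Pᵢˢᵃᵗ/P = Pᵢˢᵃᵗ/138.1.
  K_1 = 418.6/138.1 = 3.031137, K_2 = 368.9/138.1 = 2.671253, K_3 = 125.5/138.1 = 0.908762, K_4 = 35.6/138.1 = 0.257784
Material balance + equilibrium reduce to Σ zᵢ(Kᵢ−1)/(1+β(Kᵢ−1)) = 0.
Feasibility: ΣzᵢKᵢ = 1.6931, Σzᵢ/Kᵢ = 1.6073 — both > 1, two phases present.
Newton iteration, β⁰ = 0.47:
  β = 0.4700: g = 0.12006, g' = -0.9152 → β = 0.6012
  β = 0.6012: g = -0.00190, g' = -0.9638 → β = 0.5992
Converged at β = 0.5992.
Compositions from xᵢ = zᵢ/(1+β(Kᵢ−1)), yᵢ = Kᵢxᵢ:
  1: x = 0.1363, y = 0.4130
  2: x = 0.0993, y = 0.2652
  3: x = 0.1916, y = 0.1741
  4: x = 0.5729, y = 0.1477

y_2 = 0.2652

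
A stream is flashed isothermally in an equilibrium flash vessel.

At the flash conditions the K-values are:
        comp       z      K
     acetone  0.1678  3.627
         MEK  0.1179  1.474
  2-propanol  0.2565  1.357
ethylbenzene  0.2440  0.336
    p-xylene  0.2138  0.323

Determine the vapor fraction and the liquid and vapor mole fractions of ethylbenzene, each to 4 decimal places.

Newton–Raphson from ψ = 0.44:
  ψ = 0.4400: g = -0.10519, g' = -0.7052 → ψ = 0.2908
  ψ = 0.2908: g = 0.00094, g' = -0.7366 → ψ = 0.2921
Converged at ψ = 0.2921.
Compositions from xᵢ = zᵢ/(1+ψ(Kᵢ−1)), yᵢ = Kᵢxᵢ:
  acetone: x = 0.0949, y = 0.3444
  MEK: x = 0.1036, y = 0.1526
  2-propanol: x = 0.2323, y = 0.3152
  ethylbenzene: x = 0.3027, y = 0.1017
  p-xylene: x = 0.2665, y = 0.0861

ψ = 0.2921, x_ethylbenzene = 0.3027, y_ethylbenzene = 0.1017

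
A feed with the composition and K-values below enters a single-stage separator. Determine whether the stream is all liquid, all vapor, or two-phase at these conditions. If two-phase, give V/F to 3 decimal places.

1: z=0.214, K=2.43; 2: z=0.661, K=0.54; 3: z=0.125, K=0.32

all liquid

ΣzᵢKᵢ = 0.917; Σzᵢ/Kᵢ = 1.703.
Since ΣzᵢKᵢ < 1 the mixture is below its bubble point — single liquid phase.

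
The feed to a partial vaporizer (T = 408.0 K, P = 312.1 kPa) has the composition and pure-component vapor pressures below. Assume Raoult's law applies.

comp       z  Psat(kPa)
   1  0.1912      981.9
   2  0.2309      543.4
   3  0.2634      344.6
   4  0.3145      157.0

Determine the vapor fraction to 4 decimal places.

Raoult's law: Kᵢ = Pᵢˢᵃᵗ/P = Pᵢˢᵃᵗ/312.1.
  K_1 = 981.9/312.1 = 3.146107, K_2 = 543.4/312.1 = 1.741109, K_3 = 344.6/312.1 = 1.104133, K_4 = 157.0/312.1 = 0.503044
Rachford–Rice: g(ψ) = Σ zᵢ(Kᵢ−1)/(1+ψ(Kᵢ−1)) = 0.
g(0) = ΣzᵢKᵢ − 1 = 0.4526 and g(1) = 1 − Σzᵢ/Kᵢ = -0.0571, so a root lies in (0, 1).
Newton iteration, ψ⁰ = 0.33:
  ψ = 0.3300: g = 0.21727, g' = -0.4975 → ψ = 0.7668
  ψ = 0.7668: g = 0.03711, g' = -0.3826 → ψ = 0.8638
  ψ = 0.8638: g = -0.00055, g' = -0.3961 → ψ = 0.8624
Converged at ψ = 0.8624.

ψ = 0.8624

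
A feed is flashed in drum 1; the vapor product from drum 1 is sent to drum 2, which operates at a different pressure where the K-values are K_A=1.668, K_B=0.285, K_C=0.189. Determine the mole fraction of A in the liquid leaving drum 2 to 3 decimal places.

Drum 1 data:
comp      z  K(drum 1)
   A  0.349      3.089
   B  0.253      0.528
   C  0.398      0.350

x_A (drum 2) = 0.534

Drum 1:
Rachford–Rice: g(ψ₁) = Σ zᵢ(Kᵢ−1)/(1+ψ₁(Kᵢ−1)) = 0.
g(0) = ΣzᵢKᵢ − 1 = 0.351 and g(1) = 1 − Σzᵢ/Kᵢ = -0.729, so a root lies in (0, 1).
Newton iteration, ψ₁⁰ = 0.5:
  ψ₁ = 0.500: g = -0.1830, g' = -0.830 → ψ₁ = 0.280
  ψ₁ = 0.280: g = 0.0066, g' = -0.933 → ψ₁ = 0.287
Converged at ψ₁ = 0.287.
Drum-1 compositions:
  A: x = 0.218, y = 0.674
  B: x = 0.293, y = 0.154
  C: x = 0.489, y = 0.171
Drum-2 feed = drum-1 vapor: z₂ = (0.6743, 0.1545, 0.1712).
Drum 2:
Rachford–Rice: g(ψ₂) = Σ zᵢ(Kᵢ−1)/(1+ψ₂(Kᵢ−1)) = 0.
g(0) = ΣzᵢKᵢ − 1 = 0.201 and g(1) = 1 − Σzᵢ/Kᵢ = -0.852, so a root lies in (0, 1).
Newton iteration, ψ₂⁰ = 0.5:
  ψ₂ = 0.500: g = -0.0678, g' = -0.679 → ψ₂ = 0.400
  ψ₂ = 0.400: g = -0.0048, g' = -0.589 → ψ₂ = 0.392
Converged at ψ₂ = 0.392.
  A: x = 0.534, y = 0.891
  B: x = 0.215, y = 0.061
  C: x = 0.251, y = 0.047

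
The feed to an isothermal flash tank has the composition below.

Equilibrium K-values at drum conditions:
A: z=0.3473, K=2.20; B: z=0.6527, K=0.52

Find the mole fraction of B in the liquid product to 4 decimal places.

Rachford–Rice: g(ψ) = Σ zᵢ(Kᵢ−1)/(1+ψ(Kᵢ−1)) = 0.
Check two-phase: ΣzᵢKᵢ = 1.1035 > 1 and Σzᵢ/Kᵢ = 1.4131 > 1, so g(0) = 0.1035 > 0 and g(1) = -0.4131 < 0.
Binary case is linear: z₁(K₁−1)(1+ψ(K₂−1)) + z₂(K₂−1)(1+ψ(K₁−1)) = 0
⇒ ψ = [z₁(K₁−1)+z₂(K₂−1)] / [−(K₁−1)(K₂−1)] = 0.10346/0.57600 = 0.1796
Compositions from xᵢ = zᵢ/(1+ψ(Kᵢ−1)), yᵢ = Kᵢxᵢ:
  A: x = 0.2857, y = 0.6286
  B: x = 0.7143, y = 0.3714

x_B = 0.7143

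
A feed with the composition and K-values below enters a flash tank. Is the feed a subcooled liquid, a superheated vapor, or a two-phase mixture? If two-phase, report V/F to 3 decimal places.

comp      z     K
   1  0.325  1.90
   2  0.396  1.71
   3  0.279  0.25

ΣzᵢKᵢ = 1.364; Σzᵢ/Kᵢ = 1.519.
Both exceed 1, so a two-phase solution exists.
Material balance + equilibrium reduce to Σ zᵢ(Kᵢ−1)/(1+ψ(Kᵢ−1)) = 0.
Newton iteration, ψ⁰ = 0.38:
  ψ = 0.380: g = 0.1467, g' = -0.577 → ψ = 0.634
  ψ = 0.634: g = -0.0191, g' = -0.773 → ψ = 0.610
  ψ = 0.610: g = -0.0004, g' = -0.740 → ψ = 0.609
Converged at ψ = 0.609.

two-phase, V/F = 0.609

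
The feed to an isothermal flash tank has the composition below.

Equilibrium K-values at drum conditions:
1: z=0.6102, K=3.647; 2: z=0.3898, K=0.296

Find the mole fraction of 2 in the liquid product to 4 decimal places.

x_2 = 0.7899

Binary case is linear: z₁(K₁−1)(1+ψ(K₂−1)) + z₂(K₂−1)(1+ψ(K₁−1)) = 0
⇒ ψ = [z₁(K₁−1)+z₂(K₂−1)] / [−(K₁−1)(K₂−1)] = 1.34078/1.86349 = 0.7195
Compositions from xᵢ = zᵢ/(1+ψ(Kᵢ−1)), yᵢ = Kᵢxᵢ:
  1: x = 0.2101, y = 0.7662
  2: x = 0.7899, y = 0.2338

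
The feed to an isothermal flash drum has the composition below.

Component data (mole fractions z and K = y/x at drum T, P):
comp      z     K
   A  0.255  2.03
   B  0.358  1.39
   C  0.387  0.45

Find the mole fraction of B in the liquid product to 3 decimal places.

x_B = 0.300

Let β = V/F and solve Σ zᵢ(Kᵢ−1)/(1+β(Kᵢ−1)) = 0.
g(0) = ΣzᵢKᵢ − 1 = 0.189 and g(1) = 1 − Σzᵢ/Kᵢ = -0.243, so a root lies in (0, 1).
Newton iteration, β⁰ = 0.5:
  β = 0.500: g = -0.0034, g' = -0.379 → β = 0.491
Converged at β = 0.491.
Compositions from xᵢ = zᵢ/(1+β(Kᵢ−1)), yᵢ = Kᵢxᵢ:
  A: x = 0.169, y = 0.344
  B: x = 0.300, y = 0.418
  C: x = 0.530, y = 0.239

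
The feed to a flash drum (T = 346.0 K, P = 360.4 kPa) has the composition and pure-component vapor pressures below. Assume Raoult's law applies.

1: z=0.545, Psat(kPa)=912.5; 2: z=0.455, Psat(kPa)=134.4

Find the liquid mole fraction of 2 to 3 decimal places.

Raoult's law: Kᵢ = Pᵢˢᵃᵗ/P = Pᵢˢᵃᵗ/360.4.
  K_1 = 912.5/360.4 = 2.53191, K_2 = 134.4/360.4 = 0.37292
Let β = V/F and solve Σ zᵢ(Kᵢ−1)/(1+β(Kᵢ−1)) = 0.
Check two-phase: ΣzᵢKᵢ = 1.550 > 1 and Σzᵢ/Kᵢ = 1.435 > 1, so g(0) = 0.550 > 0 and g(1) = -0.435 < 0.
Iterate (Newton) starting at β = 0.5:
  β = 0.500: g = 0.0571, g' = -0.790 → β = 0.572
Converged at β = 0.572.
Compositions from xᵢ = zᵢ/(1+β(Kᵢ−1)), yᵢ = Kᵢxᵢ:
  1: x = 0.290, y = 0.735
  2: x = 0.710, y = 0.265

x_2 = 0.710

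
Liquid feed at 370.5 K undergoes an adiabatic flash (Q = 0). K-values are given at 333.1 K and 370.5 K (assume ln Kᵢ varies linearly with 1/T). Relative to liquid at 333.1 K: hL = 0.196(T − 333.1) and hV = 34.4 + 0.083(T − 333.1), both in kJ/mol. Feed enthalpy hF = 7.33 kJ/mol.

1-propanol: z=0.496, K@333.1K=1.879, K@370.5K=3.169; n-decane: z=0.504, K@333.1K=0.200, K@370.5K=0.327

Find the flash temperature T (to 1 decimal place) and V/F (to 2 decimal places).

Adiabatic flash: solve Rachford–Rice at each trial T, then check hF = ψ·hV(T) + (1−ψ)·hL(T).
  T = 333.1 K: K = (1.879, 0.200), RR gives ψ = 0.047, H_out = 1.604 kJ/mol
  T = 370.5 K: K = (3.169, 0.327), RR gives ψ = 0.505, H_out = 22.557 kJ/mol
  T = 351.8 K: K = (2.474, 0.259), RR gives ψ = 0.328, H_out = 14.243 kJ/mol
  T = 342.5 K: K = (2.166, 0.229), RR gives ψ = 0.211, H_out = 8.867 kJ/mol
  T = 337.8 K: K = (2.019, 0.214), RR gives ψ = 0.137, H_out = 5.549 kJ/mol
  T = 340.1 K: K = (2.090, 0.221), RR gives ψ = 0.175, H_out = 7.238 kJ/mol
Linear interpolation between T = 340.1 (H_out = 7.238) and T = 342.5 (H_out = 8.867) on hF = 7.33 gives T ≈ 340.2 K, at which ψ = 0.18.

T = 340.2 K, V/F = 0.18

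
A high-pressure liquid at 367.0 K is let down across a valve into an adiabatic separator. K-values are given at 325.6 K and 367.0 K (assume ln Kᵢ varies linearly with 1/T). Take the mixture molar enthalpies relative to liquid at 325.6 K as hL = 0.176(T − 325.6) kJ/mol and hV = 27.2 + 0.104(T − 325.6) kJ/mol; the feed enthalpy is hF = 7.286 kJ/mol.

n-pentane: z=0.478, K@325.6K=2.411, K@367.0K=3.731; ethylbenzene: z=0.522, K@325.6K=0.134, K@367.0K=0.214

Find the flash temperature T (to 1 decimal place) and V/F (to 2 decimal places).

T = 331.8 K, V/F = 0.23

Adiabatic flash: solve Rachford–Rice at each trial T, then check hF = ψ·hV(T) + (1−ψ)·hL(T).
  T = 325.6 K: K = (2.411, 0.134), RR gives ψ = 0.182, H_out = 4.951 kJ/mol
  T = 367.0 K: K = (3.731, 0.214), RR gives ψ = 0.417, H_out = 17.386 kJ/mol
  T = 346.3 K: K = (3.039, 0.172), RR gives ψ = 0.321, H_out = 11.897 kJ/mol
  T = 336.0 K: K = (2.718, 0.152), RR gives ψ = 0.260, H_out = 8.709 kJ/mol
  T = 330.8 K: K = (2.562, 0.143), RR gives ψ = 0.224, H_out = 6.915 kJ/mol
  T = 333.4 K: K = (2.640, 0.148), RR gives ψ = 0.242, H_out = 7.831 kJ/mol
  T = 332.1 K: K = (2.601, 0.145), RR gives ψ = 0.233, H_out = 7.378 kJ/mol
Linear interpolation between T = 330.8 (H_out = 6.915) and T = 332.1 (H_out = 7.378) on hF = 7.286 gives T ≈ 331.8 K, at which ψ = 0.23.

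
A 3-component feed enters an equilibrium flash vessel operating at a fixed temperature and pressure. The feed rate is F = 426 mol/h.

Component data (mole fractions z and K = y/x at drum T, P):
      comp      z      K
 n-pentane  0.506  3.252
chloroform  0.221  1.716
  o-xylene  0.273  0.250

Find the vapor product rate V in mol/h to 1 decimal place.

Rachford–Rice: g(ψ) = Σ zᵢ(Kᵢ−1)/(1+ψ(Kᵢ−1)) = 0.
g(0) = ΣzᵢKᵢ − 1 = 1.093 and g(1) = 1 − Σzᵢ/Kᵢ = -0.376, so a root lies in (0, 1).
Newton–Raphson from ψ = 0.5:
  ψ = 0.500: g = 0.3249, g' = -1.022 → ψ = 0.818
  ψ = 0.818: g = -0.0288, g' = -1.390 → ψ = 0.797
Converged at ψ = 0.797.
Then V = ψ·F = 0.7966·426 = 339.3 mol/h and L = F − V = 86.7 mol/h.

V = 339.3 mol/h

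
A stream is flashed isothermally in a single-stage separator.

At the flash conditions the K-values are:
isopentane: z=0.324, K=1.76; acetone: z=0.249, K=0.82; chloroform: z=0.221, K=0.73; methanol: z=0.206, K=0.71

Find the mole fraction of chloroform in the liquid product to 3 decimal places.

x_chloroform = 0.251

Iterate (Newton) starting at ψ = 0.5:
  ψ = 0.500: g = -0.0097, g' = -0.153 → ψ = 0.437
  ψ = 0.437: g = 0.0002, g' = -0.158 → ψ = 0.438
Converged at ψ = 0.438.
Compositions from xᵢ = zᵢ/(1+ψ(Kᵢ−1)), yᵢ = Kᵢxᵢ:
  isopentane: x = 0.243, y = 0.428
  acetone: x = 0.270, y = 0.222
  chloroform: x = 0.251, y = 0.183
  methanol: x = 0.236, y = 0.168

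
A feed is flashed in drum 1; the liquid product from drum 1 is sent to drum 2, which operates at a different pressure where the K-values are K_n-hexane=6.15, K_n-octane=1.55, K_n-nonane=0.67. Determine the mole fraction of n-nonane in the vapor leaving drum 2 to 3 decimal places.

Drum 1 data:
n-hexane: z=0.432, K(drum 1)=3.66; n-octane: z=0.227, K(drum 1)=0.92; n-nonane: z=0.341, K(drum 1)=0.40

Drum 1:
Rachford–Rice: g(ψ₁) = Σ zᵢ(Kᵢ−1)/(1+ψ₁(Kᵢ−1)) = 0.
Check two-phase: ΣzᵢKᵢ = 1.926 > 1 and Σzᵢ/Kᵢ = 1.217 > 1, so g(0) = 0.926 > 0 and g(1) = -0.217 < 0.
Newton iteration, ψ₁⁰ = 0.5:
  ψ₁ = 0.500: g = 0.1820, g' = -0.815 → ψ₁ = 0.723
  ψ₁ = 0.723: g = 0.0123, g' = -0.742 → ψ₁ = 0.740
Converged at ψ₁ = 0.740.
Drum-1 compositions:
  n-hexane: x = 0.146, y = 0.533
  n-octane: x = 0.241, y = 0.222
  n-nonane: x = 0.613, y = 0.245
Drum-2 feed = drum-1 liquid: z₂ = (0.1456, 0.2413, 0.6132).
Drum 2:
Rachford–Rice: g(ψ₂) = Σ zᵢ(Kᵢ−1)/(1+ψ₂(Kᵢ−1)) = 0.
Check two-phase: ΣzᵢKᵢ = 1.680 > 1 and Σzᵢ/Kᵢ = 1.094 > 1, so g(0) = 0.680 > 0 and g(1) = -0.094 < 0.
Iterate (Newton) starting at ψ₂ = 0.69:
  ψ₂ = 0.690: g = -0.0012, g' = -0.337 → ψ₂ = 0.687
Converged at ψ₂ = 0.687.
  n-hexane: x = 0.032, y = 0.197
  n-octane: x = 0.175, y = 0.271
  n-nonane: x = 0.793, y = 0.531

y_n-nonane (drum 2) = 0.531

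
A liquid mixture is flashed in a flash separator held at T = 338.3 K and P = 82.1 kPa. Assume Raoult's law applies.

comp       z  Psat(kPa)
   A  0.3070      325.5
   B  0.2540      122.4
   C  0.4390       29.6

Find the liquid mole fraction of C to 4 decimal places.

x_C = 0.6860

Raoult's law: Kᵢ = Pᵢˢᵃᵗ/P = Pᵢˢᵃᵗ/82.1.
  K_A = 325.5/82.1 = 3.964677, K_B = 122.4/82.1 = 1.490865, K_C = 29.6/82.1 = 0.360536
Let ψ = V/F and solve Σ zᵢ(Kᵢ−1)/(1+ψ(Kᵢ−1)) = 0.
g(0) = ΣzᵢKᵢ − 1 = 0.7541 and g(1) = 1 − Σzᵢ/Kᵢ = -0.4654, so a root lies in (0, 1).
Newton–Raphson from ψ = 0.5:
  ψ = 0.5000: g = 0.05409, g' = -0.8653 → ψ = 0.5625
  ψ = 0.5625: g = 0.00045, g' = -0.8546 → ψ = 0.5630
Converged at ψ = 0.5630.
Compositions from xᵢ = zᵢ/(1+ψ(Kᵢ−1)), yᵢ = Kᵢxᵢ:
  A: x = 0.1150, y = 0.4560
  B: x = 0.1990, y = 0.2967
  C: x = 0.6860, y = 0.2473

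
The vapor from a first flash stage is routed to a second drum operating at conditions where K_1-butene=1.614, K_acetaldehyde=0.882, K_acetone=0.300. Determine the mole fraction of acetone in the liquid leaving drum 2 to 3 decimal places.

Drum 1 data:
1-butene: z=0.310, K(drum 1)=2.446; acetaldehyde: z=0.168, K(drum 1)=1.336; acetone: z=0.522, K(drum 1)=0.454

Drum 1:
Material balance + equilibrium reduce to Σ zᵢ(Kᵢ−1)/(1+ψ₁(Kᵢ−1)) = 0.
g(0) = ΣzᵢKᵢ − 1 = 0.220 and g(1) = 1 − Σzᵢ/Kᵢ = -0.402, so a root lies in (0, 1).
Newton iteration, ψ₁⁰ = 0.38:
  ψ₁ = 0.380: g = -0.0203, g' = -0.533 → ψ₁ = 0.342
Converged at ψ₁ = 0.342.
Drum-1 compositions:
  1-butene: x = 0.207, y = 0.507
  acetaldehyde: x = 0.151, y = 0.201
  acetone: x = 0.642, y = 0.291
Drum-2 feed = drum-1 vapor: z₂ = (0.5073, 0.2013, 0.2914).
Drum 2:
Let ψ₂ = V/F and solve Σ zᵢ(Kᵢ−1)/(1+ψ₂(Kᵢ−1)) = 0.
Check two-phase: ΣzᵢKᵢ = 1.084 > 1 and Σzᵢ/Kᵢ = 1.514 > 1, so g(0) = 0.084 > 0 and g(1) = -0.514 < 0.
Newton iteration, ψ₂⁰ = 0.68:
  ψ₂ = 0.680: g = -0.1954, g' = -0.619 → ψ₂ = 0.364
  ψ₂ = 0.364: g = -0.0440, g' = -0.388 → ψ₂ = 0.251
  ψ₂ = 0.251: g = -0.0019, g' = -0.357 → ψ₂ = 0.245
Converged at ψ₂ = 0.245.
  1-butene: x = 0.441, y = 0.712
  acetaldehyde: x = 0.207, y = 0.183
  acetone: x = 0.352, y = 0.106

x_acetone (drum 2) = 0.352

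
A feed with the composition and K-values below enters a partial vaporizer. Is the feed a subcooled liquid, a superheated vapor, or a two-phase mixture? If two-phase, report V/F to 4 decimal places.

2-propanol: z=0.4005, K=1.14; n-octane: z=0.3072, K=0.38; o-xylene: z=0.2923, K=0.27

subcooled liquid

ΣzᵢKᵢ = 0.6522; Σzᵢ/Kᵢ = 2.2423.
Since ΣzᵢKᵢ < 1 the mixture is below its bubble point — single liquid phase.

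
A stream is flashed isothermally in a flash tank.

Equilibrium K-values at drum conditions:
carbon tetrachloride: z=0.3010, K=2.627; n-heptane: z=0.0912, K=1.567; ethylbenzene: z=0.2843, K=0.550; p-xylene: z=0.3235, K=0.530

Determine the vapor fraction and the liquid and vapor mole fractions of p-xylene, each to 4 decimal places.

ψ = 0.3912, x_p-xylene = 0.3964, y_p-xylene = 0.2101

Let ψ = V/F and solve Σ zᵢ(Kᵢ−1)/(1+ψ(Kᵢ−1)) = 0.
Check two-phase: ΣzᵢKᵢ = 1.2615 > 1 and Σzᵢ/Kᵢ = 1.3001 > 1, so g(0) = 0.2615 > 0 and g(1) = -0.3001 < 0.
Newton iteration, ψ⁰ = 0.5:
  ψ = 0.5000: g = -0.05350, g' = -0.4780 → ψ = 0.3881
  ψ = 0.3881: g = 0.00160, g' = -0.5105 → ψ = 0.3912
Converged at ψ = 0.3912.
Compositions from xᵢ = zᵢ/(1+ψ(Kᵢ−1)), yᵢ = Kᵢxᵢ:
  carbon tetrachloride: x = 0.1839, y = 0.4832
  n-heptane: x = 0.0746, y = 0.1170
  ethylbenzene: x = 0.3450, y = 0.1898
  p-xylene: x = 0.3964, y = 0.2101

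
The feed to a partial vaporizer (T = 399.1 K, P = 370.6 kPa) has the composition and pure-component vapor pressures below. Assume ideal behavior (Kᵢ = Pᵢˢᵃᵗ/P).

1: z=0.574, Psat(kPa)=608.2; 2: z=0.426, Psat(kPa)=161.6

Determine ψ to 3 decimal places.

ψ = 0.353

Raoult's law: Kᵢ = Pᵢˢᵃᵗ/P = Pᵢˢᵃᵗ/370.6.
  K_1 = 608.2/370.6 = 1.64112, K_2 = 161.6/370.6 = 0.43605
Binary case is linear: z₁(K₁−1)(1+ψ(K₂−1)) + z₂(K₂−1)(1+ψ(K₁−1)) = 0
⇒ ψ = [z₁(K₁−1)+z₂(K₂−1)] / [−(K₁−1)(K₂−1)] = 0.1278/0.3616 = 0.353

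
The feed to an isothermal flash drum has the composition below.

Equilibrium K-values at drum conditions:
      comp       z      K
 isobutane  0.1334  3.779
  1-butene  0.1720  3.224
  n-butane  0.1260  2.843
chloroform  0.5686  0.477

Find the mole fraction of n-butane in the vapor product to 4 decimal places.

y_n-butane = 0.1743

Rachford–Rice: g(V/F) = Σ zᵢ(Kᵢ−1)/(1+V/F(Kᵢ−1)) = 0.
Check two-phase: ΣzᵢKᵢ = 1.6881 > 1 and Σzᵢ/Kᵢ = 1.3250 > 1, so g(0) = 0.6881 > 0 and g(1) = -0.3250 < 0.
Iterate (Newton) starting at V/F = 0.5:
  V/F = 0.5000: g = 0.05444, g' = -0.7722 → V/F = 0.5705
  V/F = 0.5705: g = 0.00135, g' = -0.7370 → V/F = 0.5723
Converged at V/F = 0.5723.
Compositions from xᵢ = zᵢ/(1+V/F(Kᵢ−1)), yᵢ = Kᵢxᵢ:
  isobutane: x = 0.0515, y = 0.1946
  1-butene: x = 0.0757, y = 0.2440
  n-butane: x = 0.0613, y = 0.1743
  chloroform: x = 0.8115, y = 0.3871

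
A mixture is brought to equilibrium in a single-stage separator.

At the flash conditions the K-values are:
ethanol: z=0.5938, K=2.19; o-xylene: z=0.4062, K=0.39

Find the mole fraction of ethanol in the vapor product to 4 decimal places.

Let ψ = V/F and solve Σ zᵢ(Kᵢ−1)/(1+ψ(Kᵢ−1)) = 0.
Check two-phase: ΣzᵢKᵢ = 1.4588 > 1 and Σzᵢ/Kᵢ = 1.3127 > 1, so g(0) = 0.4588 > 0 and g(1) = -0.3127 < 0.
Newton–Raphson from ψ = 0.5:
  ψ = 0.5000: g = 0.08650, g' = -0.6434 → ψ = 0.6344
  ψ = 0.6344: g = -0.00158, g' = -0.6753 → ψ = 0.6321
Converged at ψ = 0.6321.
Compositions from xᵢ = zᵢ/(1+ψ(Kᵢ−1)), yᵢ = Kᵢxᵢ:
  ethanol: x = 0.3389, y = 0.7422
  o-xylene: x = 0.6611, y = 0.2578

y_ethanol = 0.7422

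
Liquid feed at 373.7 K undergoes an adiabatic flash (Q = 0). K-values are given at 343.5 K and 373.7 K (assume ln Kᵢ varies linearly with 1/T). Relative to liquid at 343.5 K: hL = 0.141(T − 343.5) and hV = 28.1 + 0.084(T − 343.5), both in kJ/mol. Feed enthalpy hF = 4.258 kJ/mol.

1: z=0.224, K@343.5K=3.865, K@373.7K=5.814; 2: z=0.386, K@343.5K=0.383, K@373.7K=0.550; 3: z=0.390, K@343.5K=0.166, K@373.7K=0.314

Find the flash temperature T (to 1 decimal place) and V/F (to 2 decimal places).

T = 353.4 K, V/F = 0.10

Adiabatic flash: solve Rachford–Rice at each trial T, then check hF = ψ·hV(T) + (1−ψ)·hL(T).
  T = 343.5 K: K = (3.865, 0.383, 0.166), RR gives ψ = 0.037, H_out = 1.053 kJ/mol
  T = 373.7 K: K = (5.814, 0.550, 0.314), RR gives ψ = 0.230, H_out = 10.331 kJ/mol
  T = 358.6 K: K = (4.781, 0.462, 0.231), RR gives ψ = 0.136, H_out = 5.845 kJ/mol
  T = 351.1 K: K = (4.312, 0.422, 0.197), RR gives ψ = 0.089, H_out = 3.540 kJ/mol
  T = 354.9 K: K = (4.546, 0.442, 0.214), RR gives ψ = 0.113, H_out = 4.721 kJ/mol
  T = 353.0 K: K = (4.428, 0.432, 0.205), RR gives ψ = 0.101, H_out = 4.135 kJ/mol
Linear interpolation between T = 353.0 (H_out = 4.135) and T = 354.9 (H_out = 4.721) on hF = 4.258 gives T ≈ 353.4 K, at which ψ = 0.10.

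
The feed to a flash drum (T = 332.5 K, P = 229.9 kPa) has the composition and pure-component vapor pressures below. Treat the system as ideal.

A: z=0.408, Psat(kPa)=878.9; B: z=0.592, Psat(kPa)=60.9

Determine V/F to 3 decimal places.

V/F = 0.345

Raoult's law: Kᵢ = Pᵢˢᵃᵗ/P = Pᵢˢᵃᵗ/229.9.
  K_A = 878.9/229.9 = 3.82297, K_B = 60.9/229.9 = 0.26490
Material balance + equilibrium reduce to Σ zᵢ(Kᵢ−1)/(1+V/F(Kᵢ−1)) = 0.
Check two-phase: ΣzᵢKᵢ = 1.717 > 1 and Σzᵢ/Kᵢ = 2.342 > 1, so g(0) = 0.717 > 0 and g(1) = -1.342 < 0.
Binary case is linear: z₁(K₁−1)(1+V/F(K₂−1)) + z₂(K₂−1)(1+V/F(K₁−1)) = 0
⇒ V/F = [z₁(K₁−1)+z₂(K₂−1)] / [−(K₁−1)(K₂−1)] = 0.7166/2.0752 = 0.345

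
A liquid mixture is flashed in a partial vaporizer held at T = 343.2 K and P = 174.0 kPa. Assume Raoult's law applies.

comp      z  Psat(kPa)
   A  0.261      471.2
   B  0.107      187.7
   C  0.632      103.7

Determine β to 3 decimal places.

β = 0.327

Raoult's law: Kᵢ = Pᵢˢᵃᵗ/P = Pᵢˢᵃᵗ/174.0.
  K_A = 471.2/174.0 = 2.70805, K_B = 187.7/174.0 = 1.07874, K_C = 103.7/174.0 = 0.59598
Rachford–Rice: g(β) = Σ zᵢ(Kᵢ−1)/(1+β(Kᵢ−1)) = 0.
Feasibility: ΣzᵢKᵢ = 1.199, Σzᵢ/Kᵢ = 1.256 — both > 1, two phases present.
Newton iteration, β⁰ = 0.41:
  β = 0.410: g = -0.0357, g' = -0.412 → β = 0.323
  β = 0.323: g = 0.0017, g' = -0.453 → β = 0.327
Converged at β = 0.327.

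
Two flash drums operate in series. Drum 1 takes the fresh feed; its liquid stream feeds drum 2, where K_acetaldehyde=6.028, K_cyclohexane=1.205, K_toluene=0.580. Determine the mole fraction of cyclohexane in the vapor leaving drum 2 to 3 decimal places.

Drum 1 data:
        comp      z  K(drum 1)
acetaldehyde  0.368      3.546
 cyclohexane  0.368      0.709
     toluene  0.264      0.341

y_cyclohexane (drum 2) = 0.458

Drum 1:
Let ψ₁ = V/F and solve Σ zᵢ(Kᵢ−1)/(1+ψ₁(Kᵢ−1)) = 0.
Feasibility: ΣzᵢKᵢ = 1.656, Σzᵢ/Kᵢ = 1.397 — both > 1, two phases present.
Iterate (Newton) starting at ψ₁ = 0.5:
  ψ₁ = 0.500: g = 0.0274, g' = -0.759 → ψ₁ = 0.536
Converged at ψ₁ = 0.536.
Drum-1 compositions:
  acetaldehyde: x = 0.156, y = 0.552
  cyclohexane: x = 0.436, y = 0.309
  toluene: x = 0.408, y = 0.139
Drum-2 feed = drum-1 liquid: z₂ = (0.1555, 0.4361, 0.4084).
Drum 2:
Material balance + equilibrium reduce to Σ zᵢ(Kᵢ−1)/(1+ψ₂(Kᵢ−1)) = 0.
g(0) = ΣzᵢKᵢ − 1 = 0.700 and g(1) = 1 − Σzᵢ/Kᵢ = -0.092, so a root lies in (0, 1).
Newton–Raphson from ψ₂ = 0.5:
  ψ₂ = 0.500: g = 0.0865, g' = -0.449 → ψ₂ = 0.693
  ψ₂ = 0.693: g = 0.0108, g' = -0.353 → ψ₂ = 0.723
  ψ₂ = 0.723: g = 0.0001, g' = -0.345 → ψ₂ = 0.724
Converged at ψ₂ = 0.724.
  acetaldehyde: x = 0.034, y = 0.202
  cyclohexane: x = 0.380, y = 0.458
  toluene: x = 0.587, y = 0.340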